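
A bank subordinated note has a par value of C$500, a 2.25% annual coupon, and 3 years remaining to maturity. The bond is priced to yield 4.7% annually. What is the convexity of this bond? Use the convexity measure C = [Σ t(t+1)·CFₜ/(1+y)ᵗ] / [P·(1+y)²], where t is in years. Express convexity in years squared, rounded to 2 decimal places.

10.62

With y = 0.047:
  t   CF        PV=CF/(1+0.047)^t    t·PV        t(t+1)·PV
  1        11.25        10.7450        10.7450          21.4900
  2        11.25        10.2626        20.5253          61.5758
  3       511.25       445.4442     1,336.3325       5,345.3300
  Σ                    466.4518     1,367.6028       5,428.3958
P = 466.4518.
Convexity = Σ t(t+1)·PV / [P·(1+y)²] = 5,428.3958 / (466.4518 × 1.096209) = 10.61626.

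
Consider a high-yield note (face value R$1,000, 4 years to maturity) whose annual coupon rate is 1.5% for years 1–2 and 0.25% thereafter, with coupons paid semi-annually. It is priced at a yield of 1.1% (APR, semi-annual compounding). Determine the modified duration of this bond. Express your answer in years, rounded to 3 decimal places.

3.893 years

Periodic yield y = 0.0055. First find Macaulay duration:
  t   CF        PV=CF/(1+0.0055)^t    t·PV
  1         7.50         7.4590         7.4590
  2         7.50         7.4182        14.8364
  3         7.50         7.3776        22.1328
  4         7.50         7.3372        29.3490
  5         1.25         1.2162         6.0809
  6         1.25         1.2095         7.2572
  7         1.25         1.2029         8.4204
  8     1,001.25       958.2657     7,666.1254
  Σ                    991.4863     7,761.6610
P = 991.4863; Macaulay duration = 7,761.6610 / 991.4863 = 7.82831 half-year periods = 3.91415 years.
Modified duration = D_Mac / (1 + y) = 3.91415 / 1.0055 = 3.89274 years.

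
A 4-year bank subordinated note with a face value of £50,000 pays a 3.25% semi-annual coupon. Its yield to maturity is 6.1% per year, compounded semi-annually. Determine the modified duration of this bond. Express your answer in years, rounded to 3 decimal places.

3.657 years

Periodic yield y = 0.0305. First find Macaulay duration:
  t   CF        PV=CF/(1+0.0305)^t    t·PV
  1       812.50       788.4522       788.4522
  2       812.50       765.1162     1,530.2323
  3       812.50       742.4708     2,227.4124
  4       812.50       720.4957     2,881.9827
  5       812.50       699.1710     3,495.8549
  6       812.50       678.4774     4,070.8645
  7       812.50       658.3963     4,608.7743
  8    50,812.50    39,956.4223   319,651.3780
  Σ                 45,009.0018   339,254.9513
P = 45,009.0018; Macaulay duration = 339,254.9513 / 45,009.0018 = 7.53749 half-year periods = 3.76875 years.
Modified duration = D_Mac / (1 + y) = 3.76875 / 1.0305 = 3.65720 years.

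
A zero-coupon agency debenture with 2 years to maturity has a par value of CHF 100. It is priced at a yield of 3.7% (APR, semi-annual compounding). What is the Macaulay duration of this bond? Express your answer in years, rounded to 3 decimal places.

A zero-coupon bond has a single cash flow at maturity, so its Macaulay duration equals its maturity: 2 years.
(Equivalently: 4 semi-annual periods ÷ 2 = 2 years.)

2.000 years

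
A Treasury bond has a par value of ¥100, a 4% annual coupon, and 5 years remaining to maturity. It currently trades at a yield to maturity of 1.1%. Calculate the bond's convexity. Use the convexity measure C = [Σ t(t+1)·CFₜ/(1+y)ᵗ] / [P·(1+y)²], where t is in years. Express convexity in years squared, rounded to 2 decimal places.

With y = 0.011:
  t   CF        PV=CF/(1+0.011)^t    t·PV        t(t+1)·PV
  1         4.00         3.9565         3.9565           7.9130
  2         4.00         3.9134         7.8269          23.4806
  3         4.00         3.8709        11.6126          46.4502
  4         4.00         3.8287        15.3149          76.5747
  5       104.00        98.4640       492.3201       2,953.9206
  Σ                    114.0335       531.0309       3,108.3391
P = 114.0335.
Convexity = Σ t(t+1)·PV / [P·(1+y)²] = 3,108.3391 / (114.0335 × 1.022121) = 26.66819.

26.67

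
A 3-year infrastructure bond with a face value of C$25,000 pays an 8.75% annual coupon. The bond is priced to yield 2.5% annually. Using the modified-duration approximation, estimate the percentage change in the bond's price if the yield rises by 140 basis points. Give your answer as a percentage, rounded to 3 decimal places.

-3.803%

Periodic yield y = 0.025. Modified duration first:
  t   CF        PV=CF/(1+0.025)^t    t·PV
  1     2,187.50     2,134.1463     2,134.1463
  2     2,187.50     2,082.0940     4,164.1880
  3    27,187.50    25,246.2965    75,738.8895
  Σ                 29,462.5368    82,037.2238
P = 29,462.5368; D_Mac = 2.78446 yrs; D_mod = 2.78446/(1+0.025) = 2.71655 yrs.
ΔP/P ≈ -D_mod · Δy = -2.71655 × (+0.014) = -0.038032 = -3.8032%.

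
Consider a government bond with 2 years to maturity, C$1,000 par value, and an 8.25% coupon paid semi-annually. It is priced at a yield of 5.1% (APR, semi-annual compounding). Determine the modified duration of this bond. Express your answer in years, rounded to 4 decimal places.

Periodic yield y = 0.0255. First find Macaulay duration:
  t   CF        PV=CF/(1+0.0255)^t    t·PV
  1        41.25        40.2243        40.2243
  2        41.25        39.2241        78.4481
  3        41.25        38.2487       114.7462
  4     1,041.25       941.4827     3,765.9309
  Σ                  1,059.1798     3,999.3495
P = 1,059.1798; Macaulay duration = 3,999.3495 / 1,059.1798 = 3.77589 half-year periods = 1.88795 years.
Modified duration = D_Mac / (1 + y) = 1.88795 / 1.0255 = 1.84100 years.

1.8410 years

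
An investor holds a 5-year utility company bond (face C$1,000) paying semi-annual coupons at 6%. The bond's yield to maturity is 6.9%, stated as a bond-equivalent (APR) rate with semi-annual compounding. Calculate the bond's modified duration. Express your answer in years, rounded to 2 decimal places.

4.23 years

Periodic yield y = 0.0345. First find Macaulay duration:
  t   CF        PV=CF/(1+0.0345)^t    t·PV
  1        30.00        28.9995        28.9995
  2        30.00        28.0324        56.0648
  3        30.00        27.0975        81.2926
  4        30.00        26.1938       104.7754
  5        30.00        25.3203       126.6015
  6        30.00        24.4759       146.8553
  7        30.00        23.6596       165.6173
  8        30.00        22.8706       182.9647
  9        30.00        22.1079       198.9708
  10    1,030.00       733.7232     7,337.2324
  Σ                    962.4808     8,429.3743
P = 962.4808; Macaulay duration = 8,429.3743 / 962.4808 = 8.75797 half-year periods = 4.37898 years.
Modified duration = D_Mac / (1 + y) = 4.37898 / 1.0345 = 4.23295 years.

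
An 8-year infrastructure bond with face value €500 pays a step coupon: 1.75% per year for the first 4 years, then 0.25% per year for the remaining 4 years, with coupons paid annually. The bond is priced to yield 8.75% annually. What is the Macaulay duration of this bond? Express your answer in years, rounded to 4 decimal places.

Periodic yield y = 0.0875. Discount each cash flow and weight by its year:
  t   CF        PV=CF/(1+0.0875)^t    t·PV
  1         8.75         8.0460         8.0460
  2         8.75         7.3986        14.7972
  3         8.75         6.8033        20.4099
  4         8.75         6.2559        25.0237
  5         1.25         0.8218         4.1090
  6         1.25         0.7557         4.5340
  7         1.25         0.6949         4.8641
  8       501.25       256.2243     2,049.7941
  Σ                    287.0004     2,131.5780
Price P = Σ PV = 287.0004.
Macaulay duration = Σ(t·PV) / P = 2,131.5780 / 287.0004 = 7.42709 years.

7.4271 years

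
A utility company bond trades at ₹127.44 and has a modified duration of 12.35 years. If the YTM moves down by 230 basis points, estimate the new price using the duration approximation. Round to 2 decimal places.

Duration approximation: ΔP/P ≈ -D_mod · Δy = -12.35 × (-0.023) = +0.284050.
New price ≈ 127.44 × (1 + 0.284050) = 163.639332.

₹163.64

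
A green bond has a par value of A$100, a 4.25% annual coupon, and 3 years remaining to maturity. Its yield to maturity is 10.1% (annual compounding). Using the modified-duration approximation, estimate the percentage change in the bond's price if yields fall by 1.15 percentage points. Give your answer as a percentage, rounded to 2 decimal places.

Periodic yield y = 0.101. Modified duration first:
  t   CF        PV=CF/(1+0.101)^t    t·PV
  1         4.25         3.8601         3.8601
  2         4.25         3.5060         7.0120
  3       104.25        78.1113       234.3340
  Σ                     85.4775       245.2062
P = 85.4775; D_Mac = 2.86866 yrs; D_mod = 2.86866/(1+0.101) = 2.60551 yrs.
ΔP/P ≈ -D_mod · Δy = -2.60551 × (-0.0115) = +0.029963 = +2.9963%.

+3.00%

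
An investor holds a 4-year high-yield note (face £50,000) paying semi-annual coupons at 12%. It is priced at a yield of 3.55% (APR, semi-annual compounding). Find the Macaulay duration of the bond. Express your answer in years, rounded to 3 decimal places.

Periodic yield y = 0.01775. Discount each cash flow and weight by its period:
  t   CF        PV=CF/(1+0.01775)^t    t·PV
  1     3,000.00     2,947.6787     2,947.6787
  2     3,000.00     2,896.2699     5,792.5398
  3     3,000.00     2,845.7577     8,537.2731
  4     3,000.00     2,796.1265    11,184.5059
  5     3,000.00     2,747.3608    13,736.8041
  6     3,000.00     2,699.4457    16,196.6739
  7     3,000.00     2,652.3662    18,566.5631
  8    53,000.00    46,041.2368   368,329.8941
  Σ                 65,626.2422   445,291.9327
Price P = Σ PV = 65,626.2422.
Macaulay duration = Σ(t·PV) / P = 445,291.9327 / 65,626.2422 = 6.78527 half-year periods.
In years: 6.78527 / 2 = 3.39264 years.

3.393 years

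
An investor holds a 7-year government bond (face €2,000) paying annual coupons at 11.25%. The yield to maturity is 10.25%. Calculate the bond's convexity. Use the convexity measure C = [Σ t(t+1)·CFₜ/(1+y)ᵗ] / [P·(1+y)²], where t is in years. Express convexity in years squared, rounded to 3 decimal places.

30.967

With y = 0.1025:
  t   CF        PV=CF/(1+0.1025)^t    t·PV        t(t+1)·PV
  1       225.00       204.0816       204.0816         408.1633
  2       225.00       185.1081       370.2161       1,110.6483
  3       225.00       167.8985       503.6954       2,014.7816
  4       225.00       152.2889       609.1554       3,045.7771
  5       225.00       138.1305       690.6524       4,143.9145
  6       225.00       125.2884       751.7305       5,262.1136
  7     2,225.00     1,123.7762     7,866.4334      62,931.4669
  Σ                  2,096.5721    10,995.9649      78,916.8653
P = 2,096.5721.
Convexity = Σ t(t+1)·PV / [P·(1+y)²] = 78,916.8653 / (2,096.5721 × 1.215506) = 30.96726.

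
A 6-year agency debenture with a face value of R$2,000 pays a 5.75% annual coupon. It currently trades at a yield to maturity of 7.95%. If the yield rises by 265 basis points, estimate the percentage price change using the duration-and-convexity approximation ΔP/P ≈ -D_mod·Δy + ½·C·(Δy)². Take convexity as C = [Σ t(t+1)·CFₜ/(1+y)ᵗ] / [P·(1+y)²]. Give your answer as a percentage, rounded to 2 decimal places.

-11.71%

With y = 0.0795:
  t   CF        PV=CF/(1+0.0795)^t    t·PV        t(t+1)·PV
  1       115.00       106.5308       106.5308         213.0616
  2       115.00        98.6853       197.3706         592.1119
  3       115.00        91.4176       274.2529       1,097.0114
  4       115.00        84.6851       338.7406       1,693.7030
  5       115.00        78.4485       392.2425       2,353.4548
  6     2,115.00     1,336.5170     8,019.1021      56,133.7146
  Σ                  1,796.2844     9,328.2394      62,083.0573
P = 1,796.2844; D_Mac = 5.19307 yrs; D_mod = 4.81063 yrs; C = 29.65874.
Duration effect: -4.81063 × (+0.0265) = -0.127482
Convexity effect: 0.5 × 29.65874 × (0.0265)² = +0.0104139
ΔP/P ≈ -0.127482 + 0.0104139 = -0.117068 = -11.7068%.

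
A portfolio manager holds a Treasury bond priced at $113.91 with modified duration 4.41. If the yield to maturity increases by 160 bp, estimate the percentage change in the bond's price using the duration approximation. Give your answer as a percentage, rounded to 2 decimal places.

-7.06%

Duration approximation: ΔP/P ≈ -D_mod · Δy = -4.41 × (+0.016) = -0.070560.
As a percentage: -7.0560%.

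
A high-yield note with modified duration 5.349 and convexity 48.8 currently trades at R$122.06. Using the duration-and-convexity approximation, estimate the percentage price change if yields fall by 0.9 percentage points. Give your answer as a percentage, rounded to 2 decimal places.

Duration effect: -D_mod·Δy = -5.349 × (-0.009) = +0.048141
Convexity effect: ½·C·(Δy)² = 0.5 × 48.8 × (-0.009)² = +0.0019764
ΔP/P ≈ +0.048141 + 0.0019764 = +0.0501174
= +5.01174%.

+5.01%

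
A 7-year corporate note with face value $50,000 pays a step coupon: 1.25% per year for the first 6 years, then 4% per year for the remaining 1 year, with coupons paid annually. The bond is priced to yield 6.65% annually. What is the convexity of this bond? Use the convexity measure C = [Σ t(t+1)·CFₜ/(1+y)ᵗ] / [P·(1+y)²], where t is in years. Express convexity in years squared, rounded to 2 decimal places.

With y = 0.0665:
  t   CF        PV=CF/(1+0.0665)^t    t·PV        t(t+1)·PV
  1       625.00       586.0291       586.0291       1,172.0581
  2       625.00       549.4881     1,098.9762       3,296.9286
  3       625.00       515.2256     1,545.6768       6,182.7073
  4       625.00       483.0995     1,932.3980       9,661.9898
  5       625.00       452.9765     2,264.8827      13,589.2965
  6       625.00       424.7319     2,548.3913      17,838.7389
  7    52,000.00    33,134.2638   231,939.8464   1,855,518.7709
  Σ                 36,145.8145   241,916.2004   1,907,260.4901
P = 36,145.8145.
Convexity = Σ t(t+1)·PV / [P·(1+y)²] = 1,907,260.4901 / (36,145.8145 × 1.137422) = 46.39063.

46.39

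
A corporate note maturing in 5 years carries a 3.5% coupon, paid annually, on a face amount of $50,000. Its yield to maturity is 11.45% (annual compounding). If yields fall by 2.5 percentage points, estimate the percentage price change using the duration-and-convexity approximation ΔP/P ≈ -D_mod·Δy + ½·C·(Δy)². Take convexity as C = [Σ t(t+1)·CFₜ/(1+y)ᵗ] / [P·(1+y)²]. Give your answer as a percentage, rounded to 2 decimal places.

With y = 0.1145:
  t   CF        PV=CF/(1+0.1145)^t    t·PV        t(t+1)·PV
  1     1,750.00     1,570.2109     1,570.2109       3,140.4217
  2     1,750.00     1,408.8926     2,817.7853       8,453.3559
  3     1,750.00     1,264.1477     3,792.4432      15,169.7728
  4     1,750.00     1,134.2734     4,537.0937      22,685.4685
  5    51,750.00    30,096.0840   150,480.4199     902,882.5194
  Σ                 35,473.6086   163,197.9530     952,331.5383
P = 35,473.6086; D_Mac = 4.60055 yrs; D_mod = 4.12790 yrs; C = 21.61338.
Duration effect: -4.12790 × (-0.025) = +0.103198
Convexity effect: 0.5 × 21.61338 × (-0.025)² = +0.0067542
ΔP/P ≈ +0.103198 + 0.0067542 = +0.109952 = +10.9952%.

+11.00%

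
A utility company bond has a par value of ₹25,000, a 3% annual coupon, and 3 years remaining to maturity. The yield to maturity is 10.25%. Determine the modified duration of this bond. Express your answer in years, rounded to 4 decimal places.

Periodic yield y = 0.1025. First find Macaulay duration:
  t   CF        PV=CF/(1+0.1025)^t    t·PV
  1       750.00       680.2721       680.2721
  2       750.00       617.0269     1,234.0537
  3    25,750.00    19,215.0465    57,645.1394
  Σ                 20,512.3454    59,559.4652
P = 20,512.3454; Macaulay duration = 59,559.4652 / 20,512.3454 = 2.90359 years.
Modified duration = D_Mac / (1 + y) = 2.90359 / 1.1025 = 2.63364 years.

2.6336 years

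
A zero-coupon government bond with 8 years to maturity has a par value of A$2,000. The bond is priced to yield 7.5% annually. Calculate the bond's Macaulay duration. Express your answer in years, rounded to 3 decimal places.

8.000 years

A zero-coupon bond has a single cash flow at maturity, so its Macaulay duration equals its maturity: 8 years.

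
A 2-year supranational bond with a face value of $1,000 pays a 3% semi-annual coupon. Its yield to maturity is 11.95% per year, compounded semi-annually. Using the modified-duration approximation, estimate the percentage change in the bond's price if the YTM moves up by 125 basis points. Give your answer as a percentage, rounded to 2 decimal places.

Periodic yield y = 0.05975. Modified duration first:
  t   CF        PV=CF/(1+0.05975)^t    t·PV
  1        15.00        14.1543        14.1543
  2        15.00        13.3562        26.7125
  3        15.00        12.6032        37.8096
  4     1,015.00       804.7340     3,218.9359
  Σ                    844.8477     3,297.6123
P = 844.8477; D_Mac = 3.90320 half-year periods = 1.95160 yrs; D_mod = 1.95160/(1+0.05975) = 1.84157 yrs.
ΔP/P ≈ -D_mod · Δy = -1.84157 × (+0.0125) = -0.023020 = -2.3020%.

-2.30%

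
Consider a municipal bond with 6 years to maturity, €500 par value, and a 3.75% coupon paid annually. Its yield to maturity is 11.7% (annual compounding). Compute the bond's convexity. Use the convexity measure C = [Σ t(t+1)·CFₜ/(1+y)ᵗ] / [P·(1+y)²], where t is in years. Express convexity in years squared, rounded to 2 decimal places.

With y = 0.117:
  t   CF        PV=CF/(1+0.117)^t    t·PV        t(t+1)·PV
  1        18.75        16.7860        16.7860          33.5721
  2        18.75        15.0278        30.0556          90.1667
  3        18.75        13.4537        40.3611         161.4444
  4        18.75        12.0445        48.1780         240.8899
  5        18.75        10.7829        53.9145         323.4869
  6       518.75       267.0786     1,602.4715      11,217.3007
  Σ                    335.1735     1,791.7667      12,066.8606
P = 335.1735.
Convexity = Σ t(t+1)·PV / [P·(1+y)²] = 12,066.8606 / (335.1735 × 1.247689) = 28.85481.

28.85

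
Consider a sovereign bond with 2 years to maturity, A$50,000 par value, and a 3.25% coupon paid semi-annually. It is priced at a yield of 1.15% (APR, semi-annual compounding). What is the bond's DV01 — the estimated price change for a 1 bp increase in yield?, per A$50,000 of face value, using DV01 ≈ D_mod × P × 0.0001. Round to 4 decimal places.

A$10.1144

Periodic yield y = 0.00575.
  t   CF        PV=CF/(1+0.00575)^t    t·PV
  1       812.50       807.8548       807.8548
  2       812.50       803.2362     1,606.4725
  3       812.50       798.6440     2,395.9321
  4    50,812.50    49,660.4211   198,641.6844
  Σ                 52,070.1562   203,451.9438
P = 52,070.1562; D_Mac = 3.90727 half-year periods = 1.95363 yrs; D_mod = 1.94246 yrs.
DV01 ≈ 1.94246 × 52,070.1562 × 0.0001 = 10.114439.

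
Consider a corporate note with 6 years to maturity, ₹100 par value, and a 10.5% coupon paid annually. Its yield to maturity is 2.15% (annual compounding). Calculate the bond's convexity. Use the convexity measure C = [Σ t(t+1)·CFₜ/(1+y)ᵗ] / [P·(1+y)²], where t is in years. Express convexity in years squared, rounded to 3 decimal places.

31.131

With y = 0.0215:
  t   CF        PV=CF/(1+0.0215)^t    t·PV        t(t+1)·PV
  1        10.50        10.2790        10.2790          20.5580
  2        10.50        10.0627        20.1253          60.3759
  3        10.50         9.8509        29.5526         118.2103
  4        10.50         9.6435        38.5741         192.8705
  5        10.50         9.4406        47.2028         283.2166
  6       110.50        97.2595       583.5570       4,084.8992
  Σ                    146.5361       729.2908       4,760.1305
P = 146.5361.
Convexity = Σ t(t+1)·PV / [P·(1+y)²] = 4,760.1305 / (146.5361 × 1.043462) = 31.13132.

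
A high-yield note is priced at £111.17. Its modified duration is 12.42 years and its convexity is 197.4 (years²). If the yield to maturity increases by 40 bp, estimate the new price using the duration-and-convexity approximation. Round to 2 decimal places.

Duration effect: -D_mod·Δy = -12.42 × (+0.004) = -0.049680
Convexity effect: ½·C·(Δy)² = 0.5 × 197.4 × (0.004)² = +0.0015792
ΔP/P ≈ -0.049680 + 0.0015792 = -0.0481008
New price ≈ 111.17 × (1 - 0.0481008) = 105.822634064.

£105.82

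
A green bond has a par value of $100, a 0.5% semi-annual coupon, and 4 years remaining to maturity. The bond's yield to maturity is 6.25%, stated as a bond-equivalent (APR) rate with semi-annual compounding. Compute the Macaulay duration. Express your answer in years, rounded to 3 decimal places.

Periodic yield y = 0.03125. Discount each cash flow and weight by its period:
  t   CF        PV=CF/(1+0.03125)^t    t·PV
  1         0.25         0.2424         0.2424
  2         0.25         0.2351         0.4702
  3         0.25         0.2280         0.6839
  4         0.25         0.2210         0.8842
  5         0.25         0.2143         1.0717
  6         0.25         0.2079         1.2471
  7         0.25         0.2016         1.4109
  8       100.25        78.3741       626.9930
  Σ                     79.9244       633.0033
Price P = Σ PV = 79.9244.
Macaulay duration = Σ(t·PV) / P = 633.0033 / 79.9244 = 7.92003 half-year periods.
In years: 7.92003 / 2 = 3.96001 years.

3.960 years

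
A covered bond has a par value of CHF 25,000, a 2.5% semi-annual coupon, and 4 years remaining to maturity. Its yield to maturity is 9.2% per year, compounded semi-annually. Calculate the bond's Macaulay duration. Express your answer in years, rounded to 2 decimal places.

3.80 years

Periodic yield y = 0.046. Discount each cash flow and weight by its period:
  t   CF        PV=CF/(1+0.046)^t    t·PV
  1       312.50       298.7572       298.7572
  2       312.50       285.6187       571.2374
  3       312.50       273.0580       819.1741
  4       312.50       261.0498     1,044.1990
  5       312.50       249.5696     1,247.8478
  6       312.50       238.5942     1,431.5653
  7       312.50       228.1015     1,596.7108
  8    25,312.50    17,663.6953   141,309.5623
  Σ                 19,498.4443   148,319.0539
Price P = Σ PV = 19,498.4443.
Macaulay duration = Σ(t·PV) / P = 148,319.0539 / 19,498.4443 = 7.60671 half-year periods.
In years: 7.60671 / 2 = 3.80336 years.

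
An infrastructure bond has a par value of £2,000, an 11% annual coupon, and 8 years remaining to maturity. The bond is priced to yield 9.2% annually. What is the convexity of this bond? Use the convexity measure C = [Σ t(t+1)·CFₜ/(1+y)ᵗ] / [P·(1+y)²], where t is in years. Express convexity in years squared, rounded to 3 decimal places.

38.933

With y = 0.092:
  t   CF        PV=CF/(1+0.092)^t    t·PV        t(t+1)·PV
  1       220.00       201.4652       201.4652         402.9304
  2       220.00       184.4919       368.9839       1,106.9517
  3       220.00       168.9487       506.8460       2,027.3840
  4       220.00       154.7149       618.8596       3,094.2979
  5       220.00       141.6803       708.4015       4,250.4092
  6       220.00       129.7439       778.4632       5,449.2426
  7       220.00       118.8131       831.6915       6,653.5318
  8     2,220.00     1,097.9230     8,783.3837      79,050.4532
  Σ                  2,197.7809    12,798.0946     102,035.2007
P = 2,197.7809.
Convexity = Σ t(t+1)·PV / [P·(1+y)²] = 102,035.2007 / (2,197.7809 × 1.192464) = 38.93322.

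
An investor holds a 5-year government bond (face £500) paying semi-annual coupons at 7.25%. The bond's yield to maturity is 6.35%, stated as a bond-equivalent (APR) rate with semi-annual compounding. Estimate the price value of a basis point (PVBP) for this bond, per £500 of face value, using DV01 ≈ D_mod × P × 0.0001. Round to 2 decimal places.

£0.22

Periodic yield y = 0.03175.
  t   CF        PV=CF/(1+0.03175)^t    t·PV
  1       18.125        17.5672        17.5672
  2       18.125        17.0266        34.0533
  3       18.125        16.5027        49.5081
  4       18.125        15.9948        63.9794
  5       18.125        15.5026        77.5132
  6       18.125        15.0256        90.1535
  7       18.125        14.5632       101.9424
  8       18.125        14.1150       112.9203
  9       18.125        13.6807       123.1261
  10     518.125       379.0441     3,790.4413
  Σ                    519.0227     4,461.2047
P = 519.0227; D_Mac = 8.59539 half-year periods = 4.29770 yrs; D_mod = 4.16544 yrs.
DV01 ≈ 4.16544 × 519.0227 × 0.0001 = 0.216196.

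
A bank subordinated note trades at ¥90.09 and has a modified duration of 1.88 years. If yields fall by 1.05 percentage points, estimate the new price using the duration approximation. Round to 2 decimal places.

Duration approximation: ΔP/P ≈ -D_mod · Δy = -1.88 × (-0.0105) = +0.019740.
New price ≈ 90.09 × (1 + 0.019740) = 91.8683766.

¥91.87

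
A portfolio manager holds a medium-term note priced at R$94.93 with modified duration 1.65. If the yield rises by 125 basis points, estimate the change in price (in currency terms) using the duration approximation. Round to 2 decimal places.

-R$1.96

Duration approximation: ΔP/P ≈ -D_mod · Δy = -1.65 × (+0.0125) = -0.020625.
ΔP ≈ 94.93 × (-0.020625) = -1.95793125.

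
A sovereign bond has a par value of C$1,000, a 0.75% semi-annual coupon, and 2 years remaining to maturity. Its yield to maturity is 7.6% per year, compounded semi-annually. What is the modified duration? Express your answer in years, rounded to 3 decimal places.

Periodic yield y = 0.038. First find Macaulay duration:
  t   CF        PV=CF/(1+0.038)^t    t·PV
  1         3.75         3.6127         3.6127
  2         3.75         3.4805         6.9609
  3         3.75         3.3530        10.0591
  4     1,003.75       864.6416     3,458.5665
  Σ                    875.0879     3,479.1993
P = 875.0879; Macaulay duration = 3,479.1993 / 875.0879 = 3.97583 half-year periods = 1.98791 years.
Modified duration = D_Mac / (1 + y) = 1.98791 / 1.038 = 1.91514 years.

1.915 years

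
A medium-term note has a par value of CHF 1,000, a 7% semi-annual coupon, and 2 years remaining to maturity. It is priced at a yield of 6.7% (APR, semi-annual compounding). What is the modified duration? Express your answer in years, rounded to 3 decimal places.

1.840 years

Periodic yield y = 0.0335. First find Macaulay duration:
  t   CF        PV=CF/(1+0.0335)^t    t·PV
  1        35.00        33.8655        33.8655
  2        35.00        32.7678        65.5356
  3        35.00        31.7056        95.1169
  4     1,035.00       907.1904     3,628.7614
  Σ                  1,005.5293     3,823.2794
P = 1,005.5293; Macaulay duration = 3,823.2794 / 1,005.5293 = 3.80226 half-year periods = 1.90113 years.
Modified duration = D_Mac / (1 + y) = 1.90113 / 1.0335 = 1.83950 years.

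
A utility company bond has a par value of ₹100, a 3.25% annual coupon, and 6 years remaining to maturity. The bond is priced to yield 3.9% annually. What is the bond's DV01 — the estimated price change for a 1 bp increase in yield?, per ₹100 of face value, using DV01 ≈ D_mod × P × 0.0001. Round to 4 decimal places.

₹0.0515

Periodic yield y = 0.039.
  t   CF        PV=CF/(1+0.039)^t    t·PV
  1         3.25         3.1280         3.1280
  2         3.25         3.0106         6.0212
  3         3.25         2.8976         8.6928
  4         3.25         2.7888        11.1553
  5         3.25         2.6841        13.4207
  6       103.25        82.0723       492.4340
  Σ                     96.5815       534.8520
P = 96.5815; D_Mac = 5.53783 yrs; D_mod = 5.32996 yrs.
DV01 ≈ 5.32996 × 96.5815 × 0.0001 = 0.051478.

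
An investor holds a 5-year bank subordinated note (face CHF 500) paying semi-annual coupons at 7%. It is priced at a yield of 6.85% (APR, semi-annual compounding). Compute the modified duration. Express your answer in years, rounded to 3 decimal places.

4.164 years

Periodic yield y = 0.03425. First find Macaulay duration:
  t   CF        PV=CF/(1+0.03425)^t    t·PV
  1        17.50        16.9205        16.9205
  2        17.50        16.3601        32.7203
  3        17.50        15.8184        47.4551
  4        17.50        15.2945        61.1781
  5        17.50        14.7880        73.9402
  6        17.50        14.2983        85.7899
  7        17.50        13.8248        96.7737
  8        17.50        13.3670       106.9360
  9        17.50        12.9243       116.3190
  10      517.50       369.5346     3,695.3456
  Σ                    503.1305     4,333.3783
P = 503.1305; Macaulay duration = 4,333.3783 / 503.1305 = 8.61283 half-year periods = 4.30642 years.
Modified duration = D_Mac / (1 + y) = 4.30642 / 1.03425 = 4.16381 years.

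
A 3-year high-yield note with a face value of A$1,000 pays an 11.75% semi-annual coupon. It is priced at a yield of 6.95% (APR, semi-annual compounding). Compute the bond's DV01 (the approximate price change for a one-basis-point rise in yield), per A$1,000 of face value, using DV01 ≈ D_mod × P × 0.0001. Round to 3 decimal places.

A$0.288

Periodic yield y = 0.03475.
  t   CF        PV=CF/(1+0.03475)^t    t·PV
  1        58.75        56.7770        56.7770
  2        58.75        54.8703       109.7405
  3        58.75        53.0276       159.0827
  4        58.75        51.2467       204.9869
  5        58.75        49.5257       247.6285
  6     1,058.75       862.5431     5,175.2587
  Σ                  1,127.9904     5,953.4743
P = 1,127.9904; D_Mac = 5.27795 half-year periods = 2.63897 yrs; D_mod = 2.55035 yrs.
DV01 ≈ 2.55035 × 1,127.9904 × 0.0001 = 0.287677.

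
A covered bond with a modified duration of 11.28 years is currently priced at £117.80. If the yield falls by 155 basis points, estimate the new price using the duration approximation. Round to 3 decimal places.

Duration approximation: ΔP/P ≈ -D_mod · Δy = -11.28 × (-0.0155) = +0.174840.
New price ≈ 117.80 × (1 + 0.174840) = 138.396152.

£138.396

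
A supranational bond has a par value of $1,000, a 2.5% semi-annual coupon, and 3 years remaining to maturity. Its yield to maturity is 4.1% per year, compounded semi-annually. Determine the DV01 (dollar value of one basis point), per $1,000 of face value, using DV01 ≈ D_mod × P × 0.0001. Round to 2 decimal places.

Periodic yield y = 0.0205.
  t   CF        PV=CF/(1+0.0205)^t    t·PV
  1        12.50        12.2489        12.2489
  2        12.50        12.0028        24.0057
  3        12.50        11.7617        35.2852
  4        12.50        11.5255        46.1018
  5        12.50        11.2939        56.4696
  6     1,012.50       896.4312     5,378.5874
  Σ                    955.2641     5,552.6986
P = 955.2641; D_Mac = 5.81274 half-year periods = 2.90637 yrs; D_mod = 2.84798 yrs.
DV01 ≈ 2.84798 × 955.2641 × 0.0001 = 0.272058.

$0.27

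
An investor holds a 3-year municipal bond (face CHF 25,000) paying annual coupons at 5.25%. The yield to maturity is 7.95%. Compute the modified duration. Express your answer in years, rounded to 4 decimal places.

Periodic yield y = 0.0795. First find Macaulay duration:
  t   CF        PV=CF/(1+0.0795)^t    t·PV
  1     1,312.50     1,215.8407     1,215.8407
  2     1,312.50     1,126.2998     2,252.5997
  3    26,312.50    20,916.7484    62,750.2453
  Σ                 23,258.8889    66,218.6856
P = 23,258.8889; Macaulay duration = 66,218.6856 / 23,258.8889 = 2.84703 years.
Modified duration = D_Mac / (1 + y) = 2.84703 / 1.0795 = 2.63736 years.

2.6374 years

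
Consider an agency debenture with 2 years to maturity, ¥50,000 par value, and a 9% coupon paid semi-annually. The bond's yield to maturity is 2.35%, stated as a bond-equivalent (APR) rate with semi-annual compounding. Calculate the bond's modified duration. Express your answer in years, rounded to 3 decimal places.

Periodic yield y = 0.01175. First find Macaulay duration:
  t   CF        PV=CF/(1+0.01175)^t    t·PV
  1     2,250.00     2,223.8695     2,223.8695
  2     2,250.00     2,198.0425     4,396.0851
  3     2,250.00     2,172.5155     6,517.5464
  4    52,250.00    49,864.7266   199,458.9065
  Σ                 56,459.1542   212,596.4076
P = 56,459.1542; Macaulay duration = 212,596.4076 / 56,459.1542 = 3.76549 half-year periods = 1.88275 years.
Modified duration = D_Mac / (1 + y) = 1.88275 / 1.01175 = 1.86088 years.

1.861 years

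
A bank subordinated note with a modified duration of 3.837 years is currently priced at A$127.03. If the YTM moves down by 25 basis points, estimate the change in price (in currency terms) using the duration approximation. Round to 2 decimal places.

+A$1.22

Duration approximation: ΔP/P ≈ -D_mod · Δy = -3.837 × (-0.0025) = +0.0095925.
ΔP ≈ 127.03 × (+0.0095925) = +1.218535275.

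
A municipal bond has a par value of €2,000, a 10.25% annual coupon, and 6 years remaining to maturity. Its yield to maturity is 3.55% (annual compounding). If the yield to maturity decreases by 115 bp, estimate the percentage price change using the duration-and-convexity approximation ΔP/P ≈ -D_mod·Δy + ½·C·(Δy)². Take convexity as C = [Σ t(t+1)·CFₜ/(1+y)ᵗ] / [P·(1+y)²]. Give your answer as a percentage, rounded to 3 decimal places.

+5.701%

With y = 0.0355:
  t   CF        PV=CF/(1+0.0355)^t    t·PV        t(t+1)·PV
  1       205.00       197.9720       197.9720         395.9440
  2       205.00       191.1849       382.3699       1,147.1096
  3       205.00       184.6305       553.8916       2,215.5665
  4       205.00       178.3009       713.2035       3,566.0173
  5       205.00       172.1882       860.9409       5,165.6455
  6     2,205.00     1,788.5784    10,731.4702      75,120.2916
  Σ                  2,712.8549    13,439.8481      87,610.5744
P = 2,712.8549; D_Mac = 4.95413 yrs; D_mod = 4.78429 yrs; C = 30.11825.
Duration effect: -4.78429 × (-0.0115) = +0.055019
Convexity effect: 0.5 × 30.11825 × (-0.0115)² = +0.0019916
ΔP/P ≈ +0.055019 + 0.0019916 = +0.057011 = +5.7011%.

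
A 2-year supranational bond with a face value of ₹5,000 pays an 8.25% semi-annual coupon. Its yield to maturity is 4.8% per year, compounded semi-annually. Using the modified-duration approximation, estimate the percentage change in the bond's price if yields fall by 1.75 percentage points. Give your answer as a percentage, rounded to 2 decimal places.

+3.23%

Periodic yield y = 0.024. Modified duration first:
  t   CF        PV=CF/(1+0.024)^t    t·PV
  1       206.25       201.4160       201.4160
  2       206.25       196.6953       393.3907
  3       206.25       192.0853       576.2558
  4     5,206.25     4,735.0568    18,940.2272
  Σ                  5,325.2534    20,111.2897
P = 5,325.2534; D_Mac = 3.77659 half-year periods = 1.88829 yrs; D_mod = 1.88829/(1+0.024) = 1.84404 yrs.
ΔP/P ≈ -D_mod · Δy = -1.84404 × (-0.0175) = +0.032271 = +3.2271%.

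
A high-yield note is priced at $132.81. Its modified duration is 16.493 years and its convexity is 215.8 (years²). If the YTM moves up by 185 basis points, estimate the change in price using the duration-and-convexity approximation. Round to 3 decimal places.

-$35.619

Duration effect: -D_mod·Δy = -16.493 × (+0.0185) = -0.3051205
Convexity effect: ½·C·(Δy)² = 0.5 × 215.8 × (0.0185)² = +0.036928775
ΔP/P ≈ -0.3051205 + 0.036928775 = -0.268191725
ΔP ≈ 132.81 × (-0.268191725) = -35.61854299725.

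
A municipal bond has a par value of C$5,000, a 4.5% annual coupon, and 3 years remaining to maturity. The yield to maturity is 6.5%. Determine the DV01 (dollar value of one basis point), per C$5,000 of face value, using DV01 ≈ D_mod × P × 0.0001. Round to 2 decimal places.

C$1.28

Periodic yield y = 0.065.
  t   CF        PV=CF/(1+0.065)^t    t·PV
  1       225.00       211.2676       211.2676
  2       225.00       198.3733       396.7467
  3     5,225.00     4,325.5115    12,976.5345
  Σ                  4,735.1524    13,584.5488
P = 4,735.1524; D_Mac = 2.86887 yrs; D_mod = 2.69378 yrs.
DV01 ≈ 2.69378 × 4,735.1524 × 0.0001 = 1.275544.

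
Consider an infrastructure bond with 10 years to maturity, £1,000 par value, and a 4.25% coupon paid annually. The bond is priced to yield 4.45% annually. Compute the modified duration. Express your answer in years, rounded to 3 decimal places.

7.981 years

Periodic yield y = 0.0445. First find Macaulay duration:
  t   CF        PV=CF/(1+0.0445)^t    t·PV
  1        42.50        40.6893        40.6893
  2        42.50        38.9558        77.9116
  3        42.50        37.2961       111.8883
  4        42.50        35.7071       142.8286
  5        42.50        34.1859       170.9294
  6        42.50        32.7294       196.3765
  7        42.50        31.3350       219.3451
  8        42.50        30.0000       240.0001
  9        42.50        28.7219       258.4970
  10    1,042.50       674.5150     6,745.1501
  Σ                    984.1356     8,203.6159
P = 984.1356; Macaulay duration = 8,203.6159 / 984.1356 = 8.33586 years.
Modified duration = D_Mac / (1 + y) = 8.33586 / 1.0445 = 7.98072 years.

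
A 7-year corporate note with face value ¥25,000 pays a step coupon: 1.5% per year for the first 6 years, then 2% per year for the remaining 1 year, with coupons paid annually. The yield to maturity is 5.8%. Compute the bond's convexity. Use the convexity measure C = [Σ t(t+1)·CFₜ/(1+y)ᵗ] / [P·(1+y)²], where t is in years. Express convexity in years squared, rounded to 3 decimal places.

With y = 0.058:
  t   CF        PV=CF/(1+0.058)^t    t·PV        t(t+1)·PV
  1       375.00       354.4423       354.4423         708.8847
  2       375.00       335.0117       670.0233       2,010.0700
  3       375.00       316.6462       949.9386       3,799.7543
  4       375.00       299.2875     1,197.1501       5,985.7503
  5       375.00       282.8804     1,414.4022       8,486.4134
  6       375.00       267.3728     1,604.2369      11,229.6586
  7    25,500.00    17,184.6427   120,292.4988     962,339.9906
  Σ                 19,040.2837   126,482.6923     994,560.5218
P = 19,040.2837.
Convexity = Σ t(t+1)·PV / [P·(1+y)²] = 994,560.5218 / (19,040.2837 × 1.119364) = 46.66448.

46.664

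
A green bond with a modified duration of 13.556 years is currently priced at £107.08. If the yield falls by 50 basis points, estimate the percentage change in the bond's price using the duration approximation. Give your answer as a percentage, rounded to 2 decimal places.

+6.78%

Duration approximation: ΔP/P ≈ -D_mod · Δy = -13.556 × (-0.005) = +0.067780.
As a percentage: +6.7780%.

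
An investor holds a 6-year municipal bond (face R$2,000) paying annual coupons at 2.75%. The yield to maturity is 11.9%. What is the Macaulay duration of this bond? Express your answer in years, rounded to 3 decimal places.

Periodic yield y = 0.119. Discount each cash flow and weight by its year:
  t   CF        PV=CF/(1+0.119)^t    t·PV
  1        55.00        49.1510        49.1510
  2        55.00        43.9241        87.8481
  3        55.00        39.2530       117.7589
  4        55.00        35.0786       140.3144
  5        55.00        31.3482       156.7409
  6     2,055.00     1,046.7219     6,280.3313
  Σ                  1,245.4767     6,832.1447
Price P = Σ PV = 1,245.4767.
Macaulay duration = Σ(t·PV) / P = 6,832.1447 / 1,245.4767 = 5.48557 years.

5.486 years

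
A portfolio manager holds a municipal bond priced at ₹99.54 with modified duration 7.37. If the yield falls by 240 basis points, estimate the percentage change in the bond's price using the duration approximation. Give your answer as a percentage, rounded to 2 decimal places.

Duration approximation: ΔP/P ≈ -D_mod · Δy = -7.37 × (-0.024) = +0.176880.
As a percentage: +17.6880%.

+17.69%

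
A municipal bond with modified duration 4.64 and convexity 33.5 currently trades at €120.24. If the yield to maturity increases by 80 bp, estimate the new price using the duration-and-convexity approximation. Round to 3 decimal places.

Duration effect: -D_mod·Δy = -4.64 × (+0.008) = -0.037120
Convexity effect: ½·C·(Δy)² = 0.5 × 33.5 × (0.008)² = +0.0010720
ΔP/P ≈ -0.037120 + 0.0010720 = -0.036048
New price ≈ 120.24 × (1 - 0.036048) = 115.90558848.

€115.906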